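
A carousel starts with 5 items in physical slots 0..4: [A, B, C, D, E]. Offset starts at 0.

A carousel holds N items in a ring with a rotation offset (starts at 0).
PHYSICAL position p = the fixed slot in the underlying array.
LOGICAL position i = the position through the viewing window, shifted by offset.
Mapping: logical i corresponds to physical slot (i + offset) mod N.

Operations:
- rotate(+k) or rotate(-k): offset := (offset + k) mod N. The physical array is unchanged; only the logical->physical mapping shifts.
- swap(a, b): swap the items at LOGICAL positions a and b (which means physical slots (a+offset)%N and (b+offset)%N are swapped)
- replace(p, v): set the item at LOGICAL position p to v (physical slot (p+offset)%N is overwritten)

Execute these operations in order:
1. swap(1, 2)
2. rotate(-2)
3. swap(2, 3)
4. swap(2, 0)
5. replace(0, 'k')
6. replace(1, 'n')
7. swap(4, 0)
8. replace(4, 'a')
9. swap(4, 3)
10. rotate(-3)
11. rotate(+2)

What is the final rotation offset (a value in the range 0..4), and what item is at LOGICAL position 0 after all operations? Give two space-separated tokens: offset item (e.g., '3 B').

Answer: 2 A

Derivation:
After op 1 (swap(1, 2)): offset=0, physical=[A,C,B,D,E], logical=[A,C,B,D,E]
After op 2 (rotate(-2)): offset=3, physical=[A,C,B,D,E], logical=[D,E,A,C,B]
After op 3 (swap(2, 3)): offset=3, physical=[C,A,B,D,E], logical=[D,E,C,A,B]
After op 4 (swap(2, 0)): offset=3, physical=[D,A,B,C,E], logical=[C,E,D,A,B]
After op 5 (replace(0, 'k')): offset=3, physical=[D,A,B,k,E], logical=[k,E,D,A,B]
After op 6 (replace(1, 'n')): offset=3, physical=[D,A,B,k,n], logical=[k,n,D,A,B]
After op 7 (swap(4, 0)): offset=3, physical=[D,A,k,B,n], logical=[B,n,D,A,k]
After op 8 (replace(4, 'a')): offset=3, physical=[D,A,a,B,n], logical=[B,n,D,A,a]
After op 9 (swap(4, 3)): offset=3, physical=[D,a,A,B,n], logical=[B,n,D,a,A]
After op 10 (rotate(-3)): offset=0, physical=[D,a,A,B,n], logical=[D,a,A,B,n]
After op 11 (rotate(+2)): offset=2, physical=[D,a,A,B,n], logical=[A,B,n,D,a]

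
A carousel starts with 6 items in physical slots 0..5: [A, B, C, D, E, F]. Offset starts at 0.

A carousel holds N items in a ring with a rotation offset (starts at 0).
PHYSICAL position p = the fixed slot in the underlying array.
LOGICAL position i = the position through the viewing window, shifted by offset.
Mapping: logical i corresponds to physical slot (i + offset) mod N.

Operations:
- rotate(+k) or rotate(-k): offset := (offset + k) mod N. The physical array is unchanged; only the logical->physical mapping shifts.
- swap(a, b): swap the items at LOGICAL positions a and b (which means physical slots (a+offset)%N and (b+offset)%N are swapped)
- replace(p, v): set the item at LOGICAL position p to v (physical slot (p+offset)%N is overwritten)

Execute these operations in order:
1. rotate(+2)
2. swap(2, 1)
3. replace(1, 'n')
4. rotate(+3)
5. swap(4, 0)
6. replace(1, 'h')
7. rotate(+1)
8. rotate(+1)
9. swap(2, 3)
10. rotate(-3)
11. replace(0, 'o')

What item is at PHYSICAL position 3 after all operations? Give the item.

Answer: D

Derivation:
After op 1 (rotate(+2)): offset=2, physical=[A,B,C,D,E,F], logical=[C,D,E,F,A,B]
After op 2 (swap(2, 1)): offset=2, physical=[A,B,C,E,D,F], logical=[C,E,D,F,A,B]
After op 3 (replace(1, 'n')): offset=2, physical=[A,B,C,n,D,F], logical=[C,n,D,F,A,B]
After op 4 (rotate(+3)): offset=5, physical=[A,B,C,n,D,F], logical=[F,A,B,C,n,D]
After op 5 (swap(4, 0)): offset=5, physical=[A,B,C,F,D,n], logical=[n,A,B,C,F,D]
After op 6 (replace(1, 'h')): offset=5, physical=[h,B,C,F,D,n], logical=[n,h,B,C,F,D]
After op 7 (rotate(+1)): offset=0, physical=[h,B,C,F,D,n], logical=[h,B,C,F,D,n]
After op 8 (rotate(+1)): offset=1, physical=[h,B,C,F,D,n], logical=[B,C,F,D,n,h]
After op 9 (swap(2, 3)): offset=1, physical=[h,B,C,D,F,n], logical=[B,C,D,F,n,h]
After op 10 (rotate(-3)): offset=4, physical=[h,B,C,D,F,n], logical=[F,n,h,B,C,D]
After op 11 (replace(0, 'o')): offset=4, physical=[h,B,C,D,o,n], logical=[o,n,h,B,C,D]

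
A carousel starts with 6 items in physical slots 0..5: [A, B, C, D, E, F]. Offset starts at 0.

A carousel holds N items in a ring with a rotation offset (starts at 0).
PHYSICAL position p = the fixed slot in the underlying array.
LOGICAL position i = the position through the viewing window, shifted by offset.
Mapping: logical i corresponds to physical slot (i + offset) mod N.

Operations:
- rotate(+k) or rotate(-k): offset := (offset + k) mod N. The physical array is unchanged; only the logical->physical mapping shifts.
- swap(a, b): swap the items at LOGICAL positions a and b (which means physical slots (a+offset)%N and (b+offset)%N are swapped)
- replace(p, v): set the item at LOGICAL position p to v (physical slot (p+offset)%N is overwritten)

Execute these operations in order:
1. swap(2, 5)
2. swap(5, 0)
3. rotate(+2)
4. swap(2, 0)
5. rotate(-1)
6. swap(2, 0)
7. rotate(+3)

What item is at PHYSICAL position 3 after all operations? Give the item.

After op 1 (swap(2, 5)): offset=0, physical=[A,B,F,D,E,C], logical=[A,B,F,D,E,C]
After op 2 (swap(5, 0)): offset=0, physical=[C,B,F,D,E,A], logical=[C,B,F,D,E,A]
After op 3 (rotate(+2)): offset=2, physical=[C,B,F,D,E,A], logical=[F,D,E,A,C,B]
After op 4 (swap(2, 0)): offset=2, physical=[C,B,E,D,F,A], logical=[E,D,F,A,C,B]
After op 5 (rotate(-1)): offset=1, physical=[C,B,E,D,F,A], logical=[B,E,D,F,A,C]
After op 6 (swap(2, 0)): offset=1, physical=[C,D,E,B,F,A], logical=[D,E,B,F,A,C]
After op 7 (rotate(+3)): offset=4, physical=[C,D,E,B,F,A], logical=[F,A,C,D,E,B]

Answer: B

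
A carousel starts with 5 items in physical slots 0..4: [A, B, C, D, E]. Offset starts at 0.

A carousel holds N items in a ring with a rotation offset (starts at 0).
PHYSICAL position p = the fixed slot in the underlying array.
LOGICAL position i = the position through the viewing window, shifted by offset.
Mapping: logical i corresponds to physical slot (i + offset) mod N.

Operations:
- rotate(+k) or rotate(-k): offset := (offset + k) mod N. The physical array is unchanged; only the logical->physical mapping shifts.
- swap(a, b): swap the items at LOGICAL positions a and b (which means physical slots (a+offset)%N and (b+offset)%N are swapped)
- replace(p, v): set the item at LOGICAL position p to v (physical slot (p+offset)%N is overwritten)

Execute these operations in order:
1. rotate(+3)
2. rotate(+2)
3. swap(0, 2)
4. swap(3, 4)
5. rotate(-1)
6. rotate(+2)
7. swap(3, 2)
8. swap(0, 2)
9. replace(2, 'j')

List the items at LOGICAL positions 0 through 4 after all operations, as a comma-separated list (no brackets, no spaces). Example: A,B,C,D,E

After op 1 (rotate(+3)): offset=3, physical=[A,B,C,D,E], logical=[D,E,A,B,C]
After op 2 (rotate(+2)): offset=0, physical=[A,B,C,D,E], logical=[A,B,C,D,E]
After op 3 (swap(0, 2)): offset=0, physical=[C,B,A,D,E], logical=[C,B,A,D,E]
After op 4 (swap(3, 4)): offset=0, physical=[C,B,A,E,D], logical=[C,B,A,E,D]
After op 5 (rotate(-1)): offset=4, physical=[C,B,A,E,D], logical=[D,C,B,A,E]
After op 6 (rotate(+2)): offset=1, physical=[C,B,A,E,D], logical=[B,A,E,D,C]
After op 7 (swap(3, 2)): offset=1, physical=[C,B,A,D,E], logical=[B,A,D,E,C]
After op 8 (swap(0, 2)): offset=1, physical=[C,D,A,B,E], logical=[D,A,B,E,C]
After op 9 (replace(2, 'j')): offset=1, physical=[C,D,A,j,E], logical=[D,A,j,E,C]

Answer: D,A,j,E,C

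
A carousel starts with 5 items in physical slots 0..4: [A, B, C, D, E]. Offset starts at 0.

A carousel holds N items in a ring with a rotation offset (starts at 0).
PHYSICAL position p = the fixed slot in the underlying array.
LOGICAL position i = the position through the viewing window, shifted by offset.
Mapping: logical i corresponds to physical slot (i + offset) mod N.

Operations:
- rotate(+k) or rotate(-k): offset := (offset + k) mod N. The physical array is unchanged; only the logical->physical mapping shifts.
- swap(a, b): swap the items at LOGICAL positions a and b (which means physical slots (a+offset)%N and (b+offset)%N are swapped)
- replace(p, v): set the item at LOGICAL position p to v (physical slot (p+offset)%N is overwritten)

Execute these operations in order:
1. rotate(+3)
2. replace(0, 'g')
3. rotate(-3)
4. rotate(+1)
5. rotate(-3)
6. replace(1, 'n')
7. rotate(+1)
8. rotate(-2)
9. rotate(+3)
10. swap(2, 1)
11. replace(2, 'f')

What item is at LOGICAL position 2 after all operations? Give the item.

Answer: f

Derivation:
After op 1 (rotate(+3)): offset=3, physical=[A,B,C,D,E], logical=[D,E,A,B,C]
After op 2 (replace(0, 'g')): offset=3, physical=[A,B,C,g,E], logical=[g,E,A,B,C]
After op 3 (rotate(-3)): offset=0, physical=[A,B,C,g,E], logical=[A,B,C,g,E]
After op 4 (rotate(+1)): offset=1, physical=[A,B,C,g,E], logical=[B,C,g,E,A]
After op 5 (rotate(-3)): offset=3, physical=[A,B,C,g,E], logical=[g,E,A,B,C]
After op 6 (replace(1, 'n')): offset=3, physical=[A,B,C,g,n], logical=[g,n,A,B,C]
After op 7 (rotate(+1)): offset=4, physical=[A,B,C,g,n], logical=[n,A,B,C,g]
After op 8 (rotate(-2)): offset=2, physical=[A,B,C,g,n], logical=[C,g,n,A,B]
After op 9 (rotate(+3)): offset=0, physical=[A,B,C,g,n], logical=[A,B,C,g,n]
After op 10 (swap(2, 1)): offset=0, physical=[A,C,B,g,n], logical=[A,C,B,g,n]
After op 11 (replace(2, 'f')): offset=0, physical=[A,C,f,g,n], logical=[A,C,f,g,n]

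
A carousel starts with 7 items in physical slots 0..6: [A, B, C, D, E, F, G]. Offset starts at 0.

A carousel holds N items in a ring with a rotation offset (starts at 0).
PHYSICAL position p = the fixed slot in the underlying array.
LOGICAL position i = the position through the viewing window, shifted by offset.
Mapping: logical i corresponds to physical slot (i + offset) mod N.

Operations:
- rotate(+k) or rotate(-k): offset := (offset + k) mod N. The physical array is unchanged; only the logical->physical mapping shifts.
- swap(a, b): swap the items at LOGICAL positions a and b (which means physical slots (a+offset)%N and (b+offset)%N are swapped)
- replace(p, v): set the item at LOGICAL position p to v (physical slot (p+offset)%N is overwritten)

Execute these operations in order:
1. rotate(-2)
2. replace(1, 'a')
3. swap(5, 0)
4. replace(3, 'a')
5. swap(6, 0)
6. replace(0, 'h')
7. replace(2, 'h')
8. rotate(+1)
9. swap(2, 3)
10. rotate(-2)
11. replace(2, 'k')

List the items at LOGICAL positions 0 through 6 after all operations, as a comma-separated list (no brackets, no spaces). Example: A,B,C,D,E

After op 1 (rotate(-2)): offset=5, physical=[A,B,C,D,E,F,G], logical=[F,G,A,B,C,D,E]
After op 2 (replace(1, 'a')): offset=5, physical=[A,B,C,D,E,F,a], logical=[F,a,A,B,C,D,E]
After op 3 (swap(5, 0)): offset=5, physical=[A,B,C,F,E,D,a], logical=[D,a,A,B,C,F,E]
After op 4 (replace(3, 'a')): offset=5, physical=[A,a,C,F,E,D,a], logical=[D,a,A,a,C,F,E]
After op 5 (swap(6, 0)): offset=5, physical=[A,a,C,F,D,E,a], logical=[E,a,A,a,C,F,D]
After op 6 (replace(0, 'h')): offset=5, physical=[A,a,C,F,D,h,a], logical=[h,a,A,a,C,F,D]
After op 7 (replace(2, 'h')): offset=5, physical=[h,a,C,F,D,h,a], logical=[h,a,h,a,C,F,D]
After op 8 (rotate(+1)): offset=6, physical=[h,a,C,F,D,h,a], logical=[a,h,a,C,F,D,h]
After op 9 (swap(2, 3)): offset=6, physical=[h,C,a,F,D,h,a], logical=[a,h,C,a,F,D,h]
After op 10 (rotate(-2)): offset=4, physical=[h,C,a,F,D,h,a], logical=[D,h,a,h,C,a,F]
After op 11 (replace(2, 'k')): offset=4, physical=[h,C,a,F,D,h,k], logical=[D,h,k,h,C,a,F]

Answer: D,h,k,h,C,a,F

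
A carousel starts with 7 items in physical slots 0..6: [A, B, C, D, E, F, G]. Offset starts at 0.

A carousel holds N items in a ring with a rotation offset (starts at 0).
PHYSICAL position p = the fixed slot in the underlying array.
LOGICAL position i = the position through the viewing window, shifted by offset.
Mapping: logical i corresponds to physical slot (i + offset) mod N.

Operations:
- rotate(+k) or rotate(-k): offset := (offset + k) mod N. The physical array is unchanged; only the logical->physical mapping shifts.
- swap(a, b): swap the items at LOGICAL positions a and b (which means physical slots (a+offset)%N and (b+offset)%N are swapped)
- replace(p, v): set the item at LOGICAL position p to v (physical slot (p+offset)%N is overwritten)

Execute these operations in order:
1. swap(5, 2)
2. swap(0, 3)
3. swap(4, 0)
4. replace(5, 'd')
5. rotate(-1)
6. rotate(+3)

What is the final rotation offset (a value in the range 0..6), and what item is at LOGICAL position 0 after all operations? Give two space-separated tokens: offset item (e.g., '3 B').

After op 1 (swap(5, 2)): offset=0, physical=[A,B,F,D,E,C,G], logical=[A,B,F,D,E,C,G]
After op 2 (swap(0, 3)): offset=0, physical=[D,B,F,A,E,C,G], logical=[D,B,F,A,E,C,G]
After op 3 (swap(4, 0)): offset=0, physical=[E,B,F,A,D,C,G], logical=[E,B,F,A,D,C,G]
After op 4 (replace(5, 'd')): offset=0, physical=[E,B,F,A,D,d,G], logical=[E,B,F,A,D,d,G]
After op 5 (rotate(-1)): offset=6, physical=[E,B,F,A,D,d,G], logical=[G,E,B,F,A,D,d]
After op 6 (rotate(+3)): offset=2, physical=[E,B,F,A,D,d,G], logical=[F,A,D,d,G,E,B]

Answer: 2 F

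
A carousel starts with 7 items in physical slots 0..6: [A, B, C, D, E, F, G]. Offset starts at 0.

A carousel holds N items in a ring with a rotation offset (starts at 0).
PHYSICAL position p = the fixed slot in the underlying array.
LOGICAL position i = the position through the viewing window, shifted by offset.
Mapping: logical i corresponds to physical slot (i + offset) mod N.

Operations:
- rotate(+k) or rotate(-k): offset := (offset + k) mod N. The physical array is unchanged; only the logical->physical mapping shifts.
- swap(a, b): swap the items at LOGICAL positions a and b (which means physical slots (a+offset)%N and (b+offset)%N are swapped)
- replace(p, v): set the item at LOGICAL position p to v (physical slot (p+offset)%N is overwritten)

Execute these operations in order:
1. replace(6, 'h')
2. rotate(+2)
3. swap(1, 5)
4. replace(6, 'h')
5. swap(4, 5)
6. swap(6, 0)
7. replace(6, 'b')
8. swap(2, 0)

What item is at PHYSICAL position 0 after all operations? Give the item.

Answer: h

Derivation:
After op 1 (replace(6, 'h')): offset=0, physical=[A,B,C,D,E,F,h], logical=[A,B,C,D,E,F,h]
After op 2 (rotate(+2)): offset=2, physical=[A,B,C,D,E,F,h], logical=[C,D,E,F,h,A,B]
After op 3 (swap(1, 5)): offset=2, physical=[D,B,C,A,E,F,h], logical=[C,A,E,F,h,D,B]
After op 4 (replace(6, 'h')): offset=2, physical=[D,h,C,A,E,F,h], logical=[C,A,E,F,h,D,h]
After op 5 (swap(4, 5)): offset=2, physical=[h,h,C,A,E,F,D], logical=[C,A,E,F,D,h,h]
After op 6 (swap(6, 0)): offset=2, physical=[h,C,h,A,E,F,D], logical=[h,A,E,F,D,h,C]
After op 7 (replace(6, 'b')): offset=2, physical=[h,b,h,A,E,F,D], logical=[h,A,E,F,D,h,b]
After op 8 (swap(2, 0)): offset=2, physical=[h,b,E,A,h,F,D], logical=[E,A,h,F,D,h,b]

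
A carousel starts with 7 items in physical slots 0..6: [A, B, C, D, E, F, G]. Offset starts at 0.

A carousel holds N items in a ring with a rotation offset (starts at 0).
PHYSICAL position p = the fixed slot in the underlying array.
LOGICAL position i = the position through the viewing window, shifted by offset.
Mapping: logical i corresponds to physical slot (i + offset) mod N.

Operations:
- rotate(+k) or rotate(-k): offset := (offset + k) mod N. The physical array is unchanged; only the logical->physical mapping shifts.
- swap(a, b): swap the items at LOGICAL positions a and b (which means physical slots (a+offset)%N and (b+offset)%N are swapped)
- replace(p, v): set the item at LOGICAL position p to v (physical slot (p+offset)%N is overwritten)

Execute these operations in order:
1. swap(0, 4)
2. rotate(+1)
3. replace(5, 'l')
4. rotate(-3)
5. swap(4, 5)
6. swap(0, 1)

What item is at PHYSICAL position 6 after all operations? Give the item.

After op 1 (swap(0, 4)): offset=0, physical=[E,B,C,D,A,F,G], logical=[E,B,C,D,A,F,G]
After op 2 (rotate(+1)): offset=1, physical=[E,B,C,D,A,F,G], logical=[B,C,D,A,F,G,E]
After op 3 (replace(5, 'l')): offset=1, physical=[E,B,C,D,A,F,l], logical=[B,C,D,A,F,l,E]
After op 4 (rotate(-3)): offset=5, physical=[E,B,C,D,A,F,l], logical=[F,l,E,B,C,D,A]
After op 5 (swap(4, 5)): offset=5, physical=[E,B,D,C,A,F,l], logical=[F,l,E,B,D,C,A]
After op 6 (swap(0, 1)): offset=5, physical=[E,B,D,C,A,l,F], logical=[l,F,E,B,D,C,A]

Answer: F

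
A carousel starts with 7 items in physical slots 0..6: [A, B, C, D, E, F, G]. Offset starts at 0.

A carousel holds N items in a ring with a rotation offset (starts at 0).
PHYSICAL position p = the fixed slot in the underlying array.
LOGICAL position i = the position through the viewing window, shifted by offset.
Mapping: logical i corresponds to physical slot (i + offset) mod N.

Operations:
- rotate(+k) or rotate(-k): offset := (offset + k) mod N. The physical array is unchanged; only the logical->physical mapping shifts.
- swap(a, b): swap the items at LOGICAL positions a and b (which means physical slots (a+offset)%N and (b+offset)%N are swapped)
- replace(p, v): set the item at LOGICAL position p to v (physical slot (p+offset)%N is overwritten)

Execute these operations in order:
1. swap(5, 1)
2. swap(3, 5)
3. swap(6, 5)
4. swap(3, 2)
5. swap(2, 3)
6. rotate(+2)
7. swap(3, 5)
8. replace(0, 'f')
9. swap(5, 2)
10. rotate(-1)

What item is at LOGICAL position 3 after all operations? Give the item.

Answer: G

Derivation:
After op 1 (swap(5, 1)): offset=0, physical=[A,F,C,D,E,B,G], logical=[A,F,C,D,E,B,G]
After op 2 (swap(3, 5)): offset=0, physical=[A,F,C,B,E,D,G], logical=[A,F,C,B,E,D,G]
After op 3 (swap(6, 5)): offset=0, physical=[A,F,C,B,E,G,D], logical=[A,F,C,B,E,G,D]
After op 4 (swap(3, 2)): offset=0, physical=[A,F,B,C,E,G,D], logical=[A,F,B,C,E,G,D]
After op 5 (swap(2, 3)): offset=0, physical=[A,F,C,B,E,G,D], logical=[A,F,C,B,E,G,D]
After op 6 (rotate(+2)): offset=2, physical=[A,F,C,B,E,G,D], logical=[C,B,E,G,D,A,F]
After op 7 (swap(3, 5)): offset=2, physical=[G,F,C,B,E,A,D], logical=[C,B,E,A,D,G,F]
After op 8 (replace(0, 'f')): offset=2, physical=[G,F,f,B,E,A,D], logical=[f,B,E,A,D,G,F]
After op 9 (swap(5, 2)): offset=2, physical=[E,F,f,B,G,A,D], logical=[f,B,G,A,D,E,F]
After op 10 (rotate(-1)): offset=1, physical=[E,F,f,B,G,A,D], logical=[F,f,B,G,A,D,E]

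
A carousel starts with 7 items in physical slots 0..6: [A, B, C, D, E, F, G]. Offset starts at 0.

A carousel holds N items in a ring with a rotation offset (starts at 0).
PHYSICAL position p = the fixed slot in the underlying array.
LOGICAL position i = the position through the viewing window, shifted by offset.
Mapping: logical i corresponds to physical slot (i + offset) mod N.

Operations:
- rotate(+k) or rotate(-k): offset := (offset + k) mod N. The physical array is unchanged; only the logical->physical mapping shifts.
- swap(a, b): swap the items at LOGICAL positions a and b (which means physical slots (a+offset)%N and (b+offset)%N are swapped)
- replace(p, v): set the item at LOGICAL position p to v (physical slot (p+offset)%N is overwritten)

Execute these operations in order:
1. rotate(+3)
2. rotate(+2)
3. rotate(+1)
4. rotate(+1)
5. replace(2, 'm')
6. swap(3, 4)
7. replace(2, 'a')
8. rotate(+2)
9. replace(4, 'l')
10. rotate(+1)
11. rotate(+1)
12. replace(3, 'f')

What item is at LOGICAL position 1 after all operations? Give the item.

After op 1 (rotate(+3)): offset=3, physical=[A,B,C,D,E,F,G], logical=[D,E,F,G,A,B,C]
After op 2 (rotate(+2)): offset=5, physical=[A,B,C,D,E,F,G], logical=[F,G,A,B,C,D,E]
After op 3 (rotate(+1)): offset=6, physical=[A,B,C,D,E,F,G], logical=[G,A,B,C,D,E,F]
After op 4 (rotate(+1)): offset=0, physical=[A,B,C,D,E,F,G], logical=[A,B,C,D,E,F,G]
After op 5 (replace(2, 'm')): offset=0, physical=[A,B,m,D,E,F,G], logical=[A,B,m,D,E,F,G]
After op 6 (swap(3, 4)): offset=0, physical=[A,B,m,E,D,F,G], logical=[A,B,m,E,D,F,G]
After op 7 (replace(2, 'a')): offset=0, physical=[A,B,a,E,D,F,G], logical=[A,B,a,E,D,F,G]
After op 8 (rotate(+2)): offset=2, physical=[A,B,a,E,D,F,G], logical=[a,E,D,F,G,A,B]
After op 9 (replace(4, 'l')): offset=2, physical=[A,B,a,E,D,F,l], logical=[a,E,D,F,l,A,B]
After op 10 (rotate(+1)): offset=3, physical=[A,B,a,E,D,F,l], logical=[E,D,F,l,A,B,a]
After op 11 (rotate(+1)): offset=4, physical=[A,B,a,E,D,F,l], logical=[D,F,l,A,B,a,E]
After op 12 (replace(3, 'f')): offset=4, physical=[f,B,a,E,D,F,l], logical=[D,F,l,f,B,a,E]

Answer: F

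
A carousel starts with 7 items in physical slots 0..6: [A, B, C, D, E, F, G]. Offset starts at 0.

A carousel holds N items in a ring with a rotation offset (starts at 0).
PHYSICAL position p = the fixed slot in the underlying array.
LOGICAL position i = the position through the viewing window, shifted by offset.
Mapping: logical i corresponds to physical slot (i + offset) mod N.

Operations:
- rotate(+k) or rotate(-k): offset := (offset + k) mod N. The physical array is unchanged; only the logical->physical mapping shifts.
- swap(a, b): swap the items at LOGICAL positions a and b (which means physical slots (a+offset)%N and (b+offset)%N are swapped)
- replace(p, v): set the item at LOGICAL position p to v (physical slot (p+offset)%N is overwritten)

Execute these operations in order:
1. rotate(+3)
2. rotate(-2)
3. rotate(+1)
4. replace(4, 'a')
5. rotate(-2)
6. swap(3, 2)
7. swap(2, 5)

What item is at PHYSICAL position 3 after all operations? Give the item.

After op 1 (rotate(+3)): offset=3, physical=[A,B,C,D,E,F,G], logical=[D,E,F,G,A,B,C]
After op 2 (rotate(-2)): offset=1, physical=[A,B,C,D,E,F,G], logical=[B,C,D,E,F,G,A]
After op 3 (rotate(+1)): offset=2, physical=[A,B,C,D,E,F,G], logical=[C,D,E,F,G,A,B]
After op 4 (replace(4, 'a')): offset=2, physical=[A,B,C,D,E,F,a], logical=[C,D,E,F,a,A,B]
After op 5 (rotate(-2)): offset=0, physical=[A,B,C,D,E,F,a], logical=[A,B,C,D,E,F,a]
After op 6 (swap(3, 2)): offset=0, physical=[A,B,D,C,E,F,a], logical=[A,B,D,C,E,F,a]
After op 7 (swap(2, 5)): offset=0, physical=[A,B,F,C,E,D,a], logical=[A,B,F,C,E,D,a]

Answer: C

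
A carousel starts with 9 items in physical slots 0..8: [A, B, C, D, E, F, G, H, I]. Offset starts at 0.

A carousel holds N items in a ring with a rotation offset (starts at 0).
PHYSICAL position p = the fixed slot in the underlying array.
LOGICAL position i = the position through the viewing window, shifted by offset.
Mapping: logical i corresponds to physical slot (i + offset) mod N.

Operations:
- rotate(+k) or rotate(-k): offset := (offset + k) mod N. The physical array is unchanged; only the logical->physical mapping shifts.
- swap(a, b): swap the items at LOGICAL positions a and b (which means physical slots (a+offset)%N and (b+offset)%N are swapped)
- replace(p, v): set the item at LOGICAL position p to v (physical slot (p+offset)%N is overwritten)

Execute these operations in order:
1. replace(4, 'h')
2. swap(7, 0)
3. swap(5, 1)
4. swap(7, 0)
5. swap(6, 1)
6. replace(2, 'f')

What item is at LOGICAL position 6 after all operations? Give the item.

Answer: F

Derivation:
After op 1 (replace(4, 'h')): offset=0, physical=[A,B,C,D,h,F,G,H,I], logical=[A,B,C,D,h,F,G,H,I]
After op 2 (swap(7, 0)): offset=0, physical=[H,B,C,D,h,F,G,A,I], logical=[H,B,C,D,h,F,G,A,I]
After op 3 (swap(5, 1)): offset=0, physical=[H,F,C,D,h,B,G,A,I], logical=[H,F,C,D,h,B,G,A,I]
After op 4 (swap(7, 0)): offset=0, physical=[A,F,C,D,h,B,G,H,I], logical=[A,F,C,D,h,B,G,H,I]
After op 5 (swap(6, 1)): offset=0, physical=[A,G,C,D,h,B,F,H,I], logical=[A,G,C,D,h,B,F,H,I]
After op 6 (replace(2, 'f')): offset=0, physical=[A,G,f,D,h,B,F,H,I], logical=[A,G,f,D,h,B,F,H,I]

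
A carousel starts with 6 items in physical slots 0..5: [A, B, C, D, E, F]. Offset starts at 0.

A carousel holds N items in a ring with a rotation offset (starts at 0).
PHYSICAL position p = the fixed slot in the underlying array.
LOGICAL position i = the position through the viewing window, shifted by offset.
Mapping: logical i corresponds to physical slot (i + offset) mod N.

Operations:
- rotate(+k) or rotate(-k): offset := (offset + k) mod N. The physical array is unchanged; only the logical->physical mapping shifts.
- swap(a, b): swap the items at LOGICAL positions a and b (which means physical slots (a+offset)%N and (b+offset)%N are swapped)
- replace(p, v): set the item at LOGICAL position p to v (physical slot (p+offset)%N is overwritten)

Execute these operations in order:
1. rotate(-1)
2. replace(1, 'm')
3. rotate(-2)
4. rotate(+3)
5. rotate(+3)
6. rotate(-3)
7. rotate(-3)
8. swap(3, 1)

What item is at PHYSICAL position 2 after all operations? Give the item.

Answer: C

Derivation:
After op 1 (rotate(-1)): offset=5, physical=[A,B,C,D,E,F], logical=[F,A,B,C,D,E]
After op 2 (replace(1, 'm')): offset=5, physical=[m,B,C,D,E,F], logical=[F,m,B,C,D,E]
After op 3 (rotate(-2)): offset=3, physical=[m,B,C,D,E,F], logical=[D,E,F,m,B,C]
After op 4 (rotate(+3)): offset=0, physical=[m,B,C,D,E,F], logical=[m,B,C,D,E,F]
After op 5 (rotate(+3)): offset=3, physical=[m,B,C,D,E,F], logical=[D,E,F,m,B,C]
After op 6 (rotate(-3)): offset=0, physical=[m,B,C,D,E,F], logical=[m,B,C,D,E,F]
After op 7 (rotate(-3)): offset=3, physical=[m,B,C,D,E,F], logical=[D,E,F,m,B,C]
After op 8 (swap(3, 1)): offset=3, physical=[E,B,C,D,m,F], logical=[D,m,F,E,B,C]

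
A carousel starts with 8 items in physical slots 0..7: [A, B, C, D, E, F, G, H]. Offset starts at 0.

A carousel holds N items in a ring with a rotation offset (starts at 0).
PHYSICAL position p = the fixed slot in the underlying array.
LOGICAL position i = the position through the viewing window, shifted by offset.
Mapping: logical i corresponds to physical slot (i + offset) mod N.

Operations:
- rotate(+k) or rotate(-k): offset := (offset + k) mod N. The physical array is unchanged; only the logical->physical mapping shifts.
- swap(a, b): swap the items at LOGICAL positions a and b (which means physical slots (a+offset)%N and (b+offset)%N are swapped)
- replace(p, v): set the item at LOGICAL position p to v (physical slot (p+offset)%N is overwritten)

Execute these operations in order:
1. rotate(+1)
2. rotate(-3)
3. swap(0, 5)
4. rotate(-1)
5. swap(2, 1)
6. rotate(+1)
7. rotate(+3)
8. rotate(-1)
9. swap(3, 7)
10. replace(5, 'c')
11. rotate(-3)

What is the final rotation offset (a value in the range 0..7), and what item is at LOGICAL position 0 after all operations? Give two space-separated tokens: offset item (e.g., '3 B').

Answer: 5 c

Derivation:
After op 1 (rotate(+1)): offset=1, physical=[A,B,C,D,E,F,G,H], logical=[B,C,D,E,F,G,H,A]
After op 2 (rotate(-3)): offset=6, physical=[A,B,C,D,E,F,G,H], logical=[G,H,A,B,C,D,E,F]
After op 3 (swap(0, 5)): offset=6, physical=[A,B,C,G,E,F,D,H], logical=[D,H,A,B,C,G,E,F]
After op 4 (rotate(-1)): offset=5, physical=[A,B,C,G,E,F,D,H], logical=[F,D,H,A,B,C,G,E]
After op 5 (swap(2, 1)): offset=5, physical=[A,B,C,G,E,F,H,D], logical=[F,H,D,A,B,C,G,E]
After op 6 (rotate(+1)): offset=6, physical=[A,B,C,G,E,F,H,D], logical=[H,D,A,B,C,G,E,F]
After op 7 (rotate(+3)): offset=1, physical=[A,B,C,G,E,F,H,D], logical=[B,C,G,E,F,H,D,A]
After op 8 (rotate(-1)): offset=0, physical=[A,B,C,G,E,F,H,D], logical=[A,B,C,G,E,F,H,D]
After op 9 (swap(3, 7)): offset=0, physical=[A,B,C,D,E,F,H,G], logical=[A,B,C,D,E,F,H,G]
After op 10 (replace(5, 'c')): offset=0, physical=[A,B,C,D,E,c,H,G], logical=[A,B,C,D,E,c,H,G]
After op 11 (rotate(-3)): offset=5, physical=[A,B,C,D,E,c,H,G], logical=[c,H,G,A,B,C,D,E]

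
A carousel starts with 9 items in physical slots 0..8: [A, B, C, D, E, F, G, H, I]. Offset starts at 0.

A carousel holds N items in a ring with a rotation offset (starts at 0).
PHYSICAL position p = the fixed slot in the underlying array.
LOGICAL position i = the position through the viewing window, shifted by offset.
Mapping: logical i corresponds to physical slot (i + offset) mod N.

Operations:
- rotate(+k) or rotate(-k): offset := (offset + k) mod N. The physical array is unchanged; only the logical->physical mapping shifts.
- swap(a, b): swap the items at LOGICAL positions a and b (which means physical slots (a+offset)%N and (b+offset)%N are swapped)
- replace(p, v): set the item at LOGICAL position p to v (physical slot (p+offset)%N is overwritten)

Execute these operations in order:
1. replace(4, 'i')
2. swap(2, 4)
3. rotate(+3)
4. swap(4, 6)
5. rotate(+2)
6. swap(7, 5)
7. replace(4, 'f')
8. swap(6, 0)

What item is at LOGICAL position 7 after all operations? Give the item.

After op 1 (replace(4, 'i')): offset=0, physical=[A,B,C,D,i,F,G,H,I], logical=[A,B,C,D,i,F,G,H,I]
After op 2 (swap(2, 4)): offset=0, physical=[A,B,i,D,C,F,G,H,I], logical=[A,B,i,D,C,F,G,H,I]
After op 3 (rotate(+3)): offset=3, physical=[A,B,i,D,C,F,G,H,I], logical=[D,C,F,G,H,I,A,B,i]
After op 4 (swap(4, 6)): offset=3, physical=[H,B,i,D,C,F,G,A,I], logical=[D,C,F,G,A,I,H,B,i]
After op 5 (rotate(+2)): offset=5, physical=[H,B,i,D,C,F,G,A,I], logical=[F,G,A,I,H,B,i,D,C]
After op 6 (swap(7, 5)): offset=5, physical=[H,D,i,B,C,F,G,A,I], logical=[F,G,A,I,H,D,i,B,C]
After op 7 (replace(4, 'f')): offset=5, physical=[f,D,i,B,C,F,G,A,I], logical=[F,G,A,I,f,D,i,B,C]
After op 8 (swap(6, 0)): offset=5, physical=[f,D,F,B,C,i,G,A,I], logical=[i,G,A,I,f,D,F,B,C]

Answer: B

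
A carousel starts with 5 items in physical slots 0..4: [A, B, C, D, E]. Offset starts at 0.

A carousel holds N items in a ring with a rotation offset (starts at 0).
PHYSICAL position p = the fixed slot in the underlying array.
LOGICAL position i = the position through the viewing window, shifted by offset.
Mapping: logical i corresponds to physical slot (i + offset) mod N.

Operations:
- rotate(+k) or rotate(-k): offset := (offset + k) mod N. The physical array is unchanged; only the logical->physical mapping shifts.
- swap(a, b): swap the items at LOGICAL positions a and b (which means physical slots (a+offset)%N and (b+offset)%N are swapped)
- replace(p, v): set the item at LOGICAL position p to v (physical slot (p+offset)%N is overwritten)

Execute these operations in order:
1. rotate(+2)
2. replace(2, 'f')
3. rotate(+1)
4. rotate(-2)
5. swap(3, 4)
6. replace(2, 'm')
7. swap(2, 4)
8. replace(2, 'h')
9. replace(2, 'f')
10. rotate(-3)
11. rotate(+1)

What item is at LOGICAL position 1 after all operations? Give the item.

Answer: m

Derivation:
After op 1 (rotate(+2)): offset=2, physical=[A,B,C,D,E], logical=[C,D,E,A,B]
After op 2 (replace(2, 'f')): offset=2, physical=[A,B,C,D,f], logical=[C,D,f,A,B]
After op 3 (rotate(+1)): offset=3, physical=[A,B,C,D,f], logical=[D,f,A,B,C]
After op 4 (rotate(-2)): offset=1, physical=[A,B,C,D,f], logical=[B,C,D,f,A]
After op 5 (swap(3, 4)): offset=1, physical=[f,B,C,D,A], logical=[B,C,D,A,f]
After op 6 (replace(2, 'm')): offset=1, physical=[f,B,C,m,A], logical=[B,C,m,A,f]
After op 7 (swap(2, 4)): offset=1, physical=[m,B,C,f,A], logical=[B,C,f,A,m]
After op 8 (replace(2, 'h')): offset=1, physical=[m,B,C,h,A], logical=[B,C,h,A,m]
After op 9 (replace(2, 'f')): offset=1, physical=[m,B,C,f,A], logical=[B,C,f,A,m]
After op 10 (rotate(-3)): offset=3, physical=[m,B,C,f,A], logical=[f,A,m,B,C]
After op 11 (rotate(+1)): offset=4, physical=[m,B,C,f,A], logical=[A,m,B,C,f]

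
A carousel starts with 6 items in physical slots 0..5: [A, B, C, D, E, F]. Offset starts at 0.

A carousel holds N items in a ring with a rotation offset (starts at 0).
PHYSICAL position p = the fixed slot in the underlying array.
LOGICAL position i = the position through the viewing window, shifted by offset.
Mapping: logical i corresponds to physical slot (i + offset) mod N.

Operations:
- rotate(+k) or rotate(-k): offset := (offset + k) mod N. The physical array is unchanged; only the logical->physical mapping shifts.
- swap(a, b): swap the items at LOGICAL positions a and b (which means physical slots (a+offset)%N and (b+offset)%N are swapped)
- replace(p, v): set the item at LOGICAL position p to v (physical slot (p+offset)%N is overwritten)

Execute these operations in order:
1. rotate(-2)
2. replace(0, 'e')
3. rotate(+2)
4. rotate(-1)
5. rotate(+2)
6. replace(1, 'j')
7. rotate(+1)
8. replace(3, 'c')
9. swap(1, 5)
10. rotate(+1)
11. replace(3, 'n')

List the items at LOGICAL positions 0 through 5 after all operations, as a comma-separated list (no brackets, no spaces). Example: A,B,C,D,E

After op 1 (rotate(-2)): offset=4, physical=[A,B,C,D,E,F], logical=[E,F,A,B,C,D]
After op 2 (replace(0, 'e')): offset=4, physical=[A,B,C,D,e,F], logical=[e,F,A,B,C,D]
After op 3 (rotate(+2)): offset=0, physical=[A,B,C,D,e,F], logical=[A,B,C,D,e,F]
After op 4 (rotate(-1)): offset=5, physical=[A,B,C,D,e,F], logical=[F,A,B,C,D,e]
After op 5 (rotate(+2)): offset=1, physical=[A,B,C,D,e,F], logical=[B,C,D,e,F,A]
After op 6 (replace(1, 'j')): offset=1, physical=[A,B,j,D,e,F], logical=[B,j,D,e,F,A]
After op 7 (rotate(+1)): offset=2, physical=[A,B,j,D,e,F], logical=[j,D,e,F,A,B]
After op 8 (replace(3, 'c')): offset=2, physical=[A,B,j,D,e,c], logical=[j,D,e,c,A,B]
After op 9 (swap(1, 5)): offset=2, physical=[A,D,j,B,e,c], logical=[j,B,e,c,A,D]
After op 10 (rotate(+1)): offset=3, physical=[A,D,j,B,e,c], logical=[B,e,c,A,D,j]
After op 11 (replace(3, 'n')): offset=3, physical=[n,D,j,B,e,c], logical=[B,e,c,n,D,j]

Answer: B,e,c,n,D,j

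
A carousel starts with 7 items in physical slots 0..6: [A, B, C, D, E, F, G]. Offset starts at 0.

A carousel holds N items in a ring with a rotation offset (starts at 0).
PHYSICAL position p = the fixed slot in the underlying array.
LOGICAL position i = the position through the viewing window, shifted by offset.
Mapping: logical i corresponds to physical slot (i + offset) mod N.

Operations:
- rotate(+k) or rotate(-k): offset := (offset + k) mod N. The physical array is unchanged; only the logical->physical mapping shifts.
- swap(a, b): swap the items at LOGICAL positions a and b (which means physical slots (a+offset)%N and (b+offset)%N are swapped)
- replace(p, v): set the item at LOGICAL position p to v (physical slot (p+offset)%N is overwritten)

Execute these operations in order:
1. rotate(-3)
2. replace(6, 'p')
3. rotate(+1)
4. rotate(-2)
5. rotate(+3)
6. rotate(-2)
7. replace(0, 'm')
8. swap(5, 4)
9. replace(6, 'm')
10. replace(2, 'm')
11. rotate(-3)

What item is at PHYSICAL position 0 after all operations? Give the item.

After op 1 (rotate(-3)): offset=4, physical=[A,B,C,D,E,F,G], logical=[E,F,G,A,B,C,D]
After op 2 (replace(6, 'p')): offset=4, physical=[A,B,C,p,E,F,G], logical=[E,F,G,A,B,C,p]
After op 3 (rotate(+1)): offset=5, physical=[A,B,C,p,E,F,G], logical=[F,G,A,B,C,p,E]
After op 4 (rotate(-2)): offset=3, physical=[A,B,C,p,E,F,G], logical=[p,E,F,G,A,B,C]
After op 5 (rotate(+3)): offset=6, physical=[A,B,C,p,E,F,G], logical=[G,A,B,C,p,E,F]
After op 6 (rotate(-2)): offset=4, physical=[A,B,C,p,E,F,G], logical=[E,F,G,A,B,C,p]
After op 7 (replace(0, 'm')): offset=4, physical=[A,B,C,p,m,F,G], logical=[m,F,G,A,B,C,p]
After op 8 (swap(5, 4)): offset=4, physical=[A,C,B,p,m,F,G], logical=[m,F,G,A,C,B,p]
After op 9 (replace(6, 'm')): offset=4, physical=[A,C,B,m,m,F,G], logical=[m,F,G,A,C,B,m]
After op 10 (replace(2, 'm')): offset=4, physical=[A,C,B,m,m,F,m], logical=[m,F,m,A,C,B,m]
After op 11 (rotate(-3)): offset=1, physical=[A,C,B,m,m,F,m], logical=[C,B,m,m,F,m,A]

Answer: A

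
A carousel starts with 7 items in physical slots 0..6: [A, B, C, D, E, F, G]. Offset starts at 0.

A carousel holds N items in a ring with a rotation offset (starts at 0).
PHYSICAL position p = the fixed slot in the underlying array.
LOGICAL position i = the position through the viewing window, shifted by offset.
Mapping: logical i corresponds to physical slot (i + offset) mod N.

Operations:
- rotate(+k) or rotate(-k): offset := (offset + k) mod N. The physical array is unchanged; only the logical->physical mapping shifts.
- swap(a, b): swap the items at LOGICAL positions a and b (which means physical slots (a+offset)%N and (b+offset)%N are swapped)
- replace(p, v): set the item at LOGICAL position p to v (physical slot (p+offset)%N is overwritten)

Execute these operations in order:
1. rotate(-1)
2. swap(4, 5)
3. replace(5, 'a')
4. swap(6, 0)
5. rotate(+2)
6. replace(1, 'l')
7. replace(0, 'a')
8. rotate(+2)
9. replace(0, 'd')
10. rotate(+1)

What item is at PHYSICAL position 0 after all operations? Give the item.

Answer: A

Derivation:
After op 1 (rotate(-1)): offset=6, physical=[A,B,C,D,E,F,G], logical=[G,A,B,C,D,E,F]
After op 2 (swap(4, 5)): offset=6, physical=[A,B,C,E,D,F,G], logical=[G,A,B,C,E,D,F]
After op 3 (replace(5, 'a')): offset=6, physical=[A,B,C,E,a,F,G], logical=[G,A,B,C,E,a,F]
After op 4 (swap(6, 0)): offset=6, physical=[A,B,C,E,a,G,F], logical=[F,A,B,C,E,a,G]
After op 5 (rotate(+2)): offset=1, physical=[A,B,C,E,a,G,F], logical=[B,C,E,a,G,F,A]
After op 6 (replace(1, 'l')): offset=1, physical=[A,B,l,E,a,G,F], logical=[B,l,E,a,G,F,A]
After op 7 (replace(0, 'a')): offset=1, physical=[A,a,l,E,a,G,F], logical=[a,l,E,a,G,F,A]
After op 8 (rotate(+2)): offset=3, physical=[A,a,l,E,a,G,F], logical=[E,a,G,F,A,a,l]
After op 9 (replace(0, 'd')): offset=3, physical=[A,a,l,d,a,G,F], logical=[d,a,G,F,A,a,l]
After op 10 (rotate(+1)): offset=4, physical=[A,a,l,d,a,G,F], logical=[a,G,F,A,a,l,d]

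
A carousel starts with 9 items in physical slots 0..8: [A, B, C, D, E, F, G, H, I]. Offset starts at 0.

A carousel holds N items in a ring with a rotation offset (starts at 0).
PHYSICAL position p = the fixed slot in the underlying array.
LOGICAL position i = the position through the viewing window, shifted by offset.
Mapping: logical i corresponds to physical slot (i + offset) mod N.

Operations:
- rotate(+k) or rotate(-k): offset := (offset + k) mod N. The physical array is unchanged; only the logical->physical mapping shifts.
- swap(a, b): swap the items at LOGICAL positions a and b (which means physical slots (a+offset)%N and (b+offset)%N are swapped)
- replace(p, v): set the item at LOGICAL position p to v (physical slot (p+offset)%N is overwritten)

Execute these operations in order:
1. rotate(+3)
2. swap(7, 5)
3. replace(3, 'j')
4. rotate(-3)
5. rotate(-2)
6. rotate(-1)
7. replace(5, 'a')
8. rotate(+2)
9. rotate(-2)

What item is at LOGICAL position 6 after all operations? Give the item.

Answer: D

Derivation:
After op 1 (rotate(+3)): offset=3, physical=[A,B,C,D,E,F,G,H,I], logical=[D,E,F,G,H,I,A,B,C]
After op 2 (swap(7, 5)): offset=3, physical=[A,I,C,D,E,F,G,H,B], logical=[D,E,F,G,H,B,A,I,C]
After op 3 (replace(3, 'j')): offset=3, physical=[A,I,C,D,E,F,j,H,B], logical=[D,E,F,j,H,B,A,I,C]
After op 4 (rotate(-3)): offset=0, physical=[A,I,C,D,E,F,j,H,B], logical=[A,I,C,D,E,F,j,H,B]
After op 5 (rotate(-2)): offset=7, physical=[A,I,C,D,E,F,j,H,B], logical=[H,B,A,I,C,D,E,F,j]
After op 6 (rotate(-1)): offset=6, physical=[A,I,C,D,E,F,j,H,B], logical=[j,H,B,A,I,C,D,E,F]
After op 7 (replace(5, 'a')): offset=6, physical=[A,I,a,D,E,F,j,H,B], logical=[j,H,B,A,I,a,D,E,F]
After op 8 (rotate(+2)): offset=8, physical=[A,I,a,D,E,F,j,H,B], logical=[B,A,I,a,D,E,F,j,H]
After op 9 (rotate(-2)): offset=6, physical=[A,I,a,D,E,F,j,H,B], logical=[j,H,B,A,I,a,D,E,F]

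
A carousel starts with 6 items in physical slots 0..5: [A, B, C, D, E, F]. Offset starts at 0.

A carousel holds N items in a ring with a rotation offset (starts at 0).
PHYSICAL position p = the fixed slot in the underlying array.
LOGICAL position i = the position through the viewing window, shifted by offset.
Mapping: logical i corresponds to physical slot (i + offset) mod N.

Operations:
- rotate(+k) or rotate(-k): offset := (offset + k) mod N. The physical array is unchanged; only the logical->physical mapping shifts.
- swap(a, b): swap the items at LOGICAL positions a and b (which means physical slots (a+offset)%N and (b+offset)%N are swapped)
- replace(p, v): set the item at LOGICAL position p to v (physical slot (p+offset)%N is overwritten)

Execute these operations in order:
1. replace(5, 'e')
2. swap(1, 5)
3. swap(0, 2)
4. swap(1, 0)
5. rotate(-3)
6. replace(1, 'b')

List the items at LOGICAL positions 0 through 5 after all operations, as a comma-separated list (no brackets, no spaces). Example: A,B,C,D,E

After op 1 (replace(5, 'e')): offset=0, physical=[A,B,C,D,E,e], logical=[A,B,C,D,E,e]
After op 2 (swap(1, 5)): offset=0, physical=[A,e,C,D,E,B], logical=[A,e,C,D,E,B]
After op 3 (swap(0, 2)): offset=0, physical=[C,e,A,D,E,B], logical=[C,e,A,D,E,B]
After op 4 (swap(1, 0)): offset=0, physical=[e,C,A,D,E,B], logical=[e,C,A,D,E,B]
After op 5 (rotate(-3)): offset=3, physical=[e,C,A,D,E,B], logical=[D,E,B,e,C,A]
After op 6 (replace(1, 'b')): offset=3, physical=[e,C,A,D,b,B], logical=[D,b,B,e,C,A]

Answer: D,b,B,e,C,A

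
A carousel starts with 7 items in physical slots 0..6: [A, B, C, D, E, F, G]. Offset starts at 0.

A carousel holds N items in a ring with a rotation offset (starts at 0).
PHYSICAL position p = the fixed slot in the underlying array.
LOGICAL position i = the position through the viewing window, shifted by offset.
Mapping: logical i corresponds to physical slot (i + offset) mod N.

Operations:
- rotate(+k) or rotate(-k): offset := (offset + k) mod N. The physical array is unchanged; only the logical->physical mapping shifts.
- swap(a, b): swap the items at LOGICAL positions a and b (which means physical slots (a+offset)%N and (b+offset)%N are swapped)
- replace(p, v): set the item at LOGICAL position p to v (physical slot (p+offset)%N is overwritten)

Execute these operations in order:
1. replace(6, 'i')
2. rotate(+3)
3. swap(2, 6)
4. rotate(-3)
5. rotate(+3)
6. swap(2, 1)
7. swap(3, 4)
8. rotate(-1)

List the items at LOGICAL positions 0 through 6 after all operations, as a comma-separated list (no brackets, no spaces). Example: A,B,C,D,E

After op 1 (replace(6, 'i')): offset=0, physical=[A,B,C,D,E,F,i], logical=[A,B,C,D,E,F,i]
After op 2 (rotate(+3)): offset=3, physical=[A,B,C,D,E,F,i], logical=[D,E,F,i,A,B,C]
After op 3 (swap(2, 6)): offset=3, physical=[A,B,F,D,E,C,i], logical=[D,E,C,i,A,B,F]
After op 4 (rotate(-3)): offset=0, physical=[A,B,F,D,E,C,i], logical=[A,B,F,D,E,C,i]
After op 5 (rotate(+3)): offset=3, physical=[A,B,F,D,E,C,i], logical=[D,E,C,i,A,B,F]
After op 6 (swap(2, 1)): offset=3, physical=[A,B,F,D,C,E,i], logical=[D,C,E,i,A,B,F]
After op 7 (swap(3, 4)): offset=3, physical=[i,B,F,D,C,E,A], logical=[D,C,E,A,i,B,F]
After op 8 (rotate(-1)): offset=2, physical=[i,B,F,D,C,E,A], logical=[F,D,C,E,A,i,B]

Answer: F,D,C,E,A,i,B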